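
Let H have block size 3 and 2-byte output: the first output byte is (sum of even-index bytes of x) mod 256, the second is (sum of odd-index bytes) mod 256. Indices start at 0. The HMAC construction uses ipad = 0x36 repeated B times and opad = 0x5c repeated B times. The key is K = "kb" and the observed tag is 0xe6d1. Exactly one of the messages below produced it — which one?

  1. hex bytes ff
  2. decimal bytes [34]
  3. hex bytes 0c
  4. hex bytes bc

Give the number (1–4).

1

Key "kb" = 6b 62 is 2 bytes ≤ B = 3; zero-pad to 3 bytes: K' = 6b 62 00.
K' ⊕ ipad = 5d 54 36; K' ⊕ opad = 37 3e 5c.
m1: inner = H(5d 54 36 ff) = 93 53; tag = H(37 3e 5c 93 53) = e6d1 ← matches
m2: inner = H(5d 54 36 22) = 93 76; tag = H(37 3e 5c 93 76) = 09d1
m3: inner = H(5d 54 36 0c) = 93 60; tag = H(37 3e 5c 93 60) = f3d1
m4: inner = H(5d 54 36 bc) = 93 10; tag = H(37 3e 5c 93 10) = a3d1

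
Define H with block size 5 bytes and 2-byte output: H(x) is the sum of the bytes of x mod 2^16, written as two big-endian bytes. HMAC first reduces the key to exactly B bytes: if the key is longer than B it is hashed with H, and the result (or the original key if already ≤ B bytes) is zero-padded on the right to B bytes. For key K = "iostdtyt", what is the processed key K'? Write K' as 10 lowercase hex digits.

0384000000

|K| = 8 > B = 5, so first hash the key.
H(K): sum = 105+111+115+116+100+116+121+116 = 900 → 03 84.
Zero-pad H(K) = 03 84 to 5 bytes: K' = 03 84 00 00 00.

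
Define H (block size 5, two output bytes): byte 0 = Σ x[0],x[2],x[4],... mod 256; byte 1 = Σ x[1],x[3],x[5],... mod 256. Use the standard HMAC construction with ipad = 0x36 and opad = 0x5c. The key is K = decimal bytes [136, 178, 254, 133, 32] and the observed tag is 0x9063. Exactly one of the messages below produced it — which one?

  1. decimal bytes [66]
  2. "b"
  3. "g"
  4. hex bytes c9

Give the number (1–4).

Key decimal bytes [136, 178, 254, 133, 32] = 88 b2 fe 85 20 is exactly B = 5 bytes: K' = 88 b2 fe 85 20.
K' ⊕ ipad = be 84 c8 b3 16; K' ⊕ opad = d4 ee a2 d9 7c.
m1: inner = H(be 84 c8 b3 16 42) = 9c 79; tag = H(d4 ee a2 d9 7c 9c 79) = 6b63
m2: inner = H(be 84 c8 b3 16 62) = 9c 99; tag = H(d4 ee a2 d9 7c 9c 99) = 8b63
m3: inner = H(be 84 c8 b3 16 67) = 9c 9e; tag = H(d4 ee a2 d9 7c 9c 9e) = 9063 ← matches
m4: inner = H(be 84 c8 b3 16 c9) = 9c 00; tag = H(d4 ee a2 d9 7c 9c 00) = f263

3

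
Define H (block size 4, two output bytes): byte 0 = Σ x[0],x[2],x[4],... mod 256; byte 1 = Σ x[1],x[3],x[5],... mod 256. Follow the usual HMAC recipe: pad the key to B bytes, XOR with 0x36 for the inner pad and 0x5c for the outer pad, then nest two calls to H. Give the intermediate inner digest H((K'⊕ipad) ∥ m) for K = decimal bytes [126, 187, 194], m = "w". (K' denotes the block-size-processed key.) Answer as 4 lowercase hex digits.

b3c3

Key decimal bytes [126, 187, 194] = 7e bb c2 is 3 bytes ≤ B = 4; zero-pad to 4 bytes: K' = 7e bb c2 00.
K' ⊕ ipad = 48 8d f4 36.
Inner input = 48 8d f4 36 ∥ 77.
Inner hash: even-index sum = 435 mod 256 = 179; odd-index sum = 195 mod 256 = 195 → b3 c3.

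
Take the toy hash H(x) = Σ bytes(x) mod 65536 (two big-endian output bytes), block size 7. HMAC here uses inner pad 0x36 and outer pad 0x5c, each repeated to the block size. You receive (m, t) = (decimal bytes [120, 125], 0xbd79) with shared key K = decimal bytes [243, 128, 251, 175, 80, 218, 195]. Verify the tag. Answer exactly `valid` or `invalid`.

Key decimal bytes [243, 128, 251, 175, 80, 218, 195] = f3 80 fb af 50 da c3 is exactly B = 7 bytes: K' = f3 80 fb af 50 da c3.
K' ⊕ ipad = c5 b6 cd 99 66 ec f5; K' ⊕ opad = af dc a7 f3 0c 86 9f.
Inner hash: sum = 197+182+205+153+102+236+245+120+125 = 1565 → 06 1d.
Outer hash (recomputed tag): sum = 175+220+167+243+12+134+159+6+29 = 1145 → 04 79.
Recomputed tag = 0479; claimed = bd79 → mismatch.

invalid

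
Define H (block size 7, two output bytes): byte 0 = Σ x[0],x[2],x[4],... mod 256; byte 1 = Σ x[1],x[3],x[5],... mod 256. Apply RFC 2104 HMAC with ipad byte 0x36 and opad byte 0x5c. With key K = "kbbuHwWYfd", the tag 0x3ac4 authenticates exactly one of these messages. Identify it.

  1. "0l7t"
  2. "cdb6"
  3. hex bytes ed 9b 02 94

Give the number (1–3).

3

Key "kbbuHwWYfd" = 6b 62 62 75 48 77 57 59 66 64 is 10 bytes > B = 7, so hash it first: H(key) = d2 0b, then zero-pad to 7 bytes: K' = d2 0b 00 00 00 00 00.
K' ⊕ ipad = e4 3d 36 36 36 36 36; K' ⊕ opad = 8e 57 5c 5c 5c 5c 5c.
m1: inner = H(e4 3d 36 36 36 36 36 30 6c 37 74) = 66 10; tag = H(8e 57 5c 5c 5c 5c 5c 66 10) = b275
m2: inner = H(e4 3d 36 36 36 36 36 63 64 62 36) = 20 6e; tag = H(8e 57 5c 5c 5c 5c 5c 20 6e) = 102f
m3: inner = H(e4 3d 36 36 36 36 36 ed 9b 02 94) = b5 98; tag = H(8e 57 5c 5c 5c 5c 5c b5 98) = 3ac4 ← matches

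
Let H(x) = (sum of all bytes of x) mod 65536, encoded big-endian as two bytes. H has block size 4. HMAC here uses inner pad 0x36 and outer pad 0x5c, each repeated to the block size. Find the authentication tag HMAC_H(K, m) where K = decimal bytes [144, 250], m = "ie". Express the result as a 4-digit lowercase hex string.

Key decimal bytes [144, 250] = 90 fa is 2 bytes ≤ B = 4; zero-pad to 4 bytes: K' = 90 fa 00 00.
K' ⊕ ipad = a6 cc 36 36.  K' ⊕ opad = cc a6 5c 5c.
Inner input = (K'⊕ipad) ∥ m = a6 cc 36 36 ∥ 69 65.
Inner hash: sum = 166+204+54+54+105+101 = 684 → 02 ac.
Outer input = (K'⊕opad) ∥ inner = cc a6 5c 5c ∥ 02 ac.
Outer hash (tag): sum = 204+166+92+92+2+172 = 728 → 02 d8.

02d8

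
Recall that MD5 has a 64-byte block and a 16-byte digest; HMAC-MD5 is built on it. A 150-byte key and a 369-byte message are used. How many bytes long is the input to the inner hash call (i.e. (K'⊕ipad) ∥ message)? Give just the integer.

Key is 150 > 64 bytes, so it is hashed to 16 bytes then zero-padded to 64: |K'| = 64.
Inner input = (K'⊕ipad) ∥ m → 64 + 369 = 433 bytes.

433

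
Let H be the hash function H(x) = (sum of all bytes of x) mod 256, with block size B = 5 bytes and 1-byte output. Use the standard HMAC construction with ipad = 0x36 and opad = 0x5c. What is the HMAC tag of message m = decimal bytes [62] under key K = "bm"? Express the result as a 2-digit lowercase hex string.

Key "bm" = 62 6d is 2 bytes ≤ B = 5; zero-pad to 5 bytes: K' = 62 6d 00 00 00.
K' ⊕ ipad = 54 5b 36 36 36.  K' ⊕ opad = 3e 31 5c 5c 5c.
Inner input = (K'⊕ipad) ∥ m = 54 5b 36 36 36 ∥ 3e.
Inner hash: sum = 84+91+54+54+54+62 = 399; mod 256 = 143 → 8f.
Outer input = (K'⊕opad) ∥ inner = 3e 31 5c 5c 5c ∥ 8f.
Outer hash (tag): sum = 62+49+92+92+92+143 = 530; mod 256 = 18 → 12.

12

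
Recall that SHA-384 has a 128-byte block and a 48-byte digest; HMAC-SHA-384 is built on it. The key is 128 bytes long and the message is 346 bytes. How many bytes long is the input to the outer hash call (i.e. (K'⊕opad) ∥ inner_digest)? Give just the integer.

Key is 128 ≤ 128 bytes, zero-padded: |K'| = 128.
Outer input = (K'⊕opad) ∥ H(inner) → 128 + 48 = 176 bytes.

176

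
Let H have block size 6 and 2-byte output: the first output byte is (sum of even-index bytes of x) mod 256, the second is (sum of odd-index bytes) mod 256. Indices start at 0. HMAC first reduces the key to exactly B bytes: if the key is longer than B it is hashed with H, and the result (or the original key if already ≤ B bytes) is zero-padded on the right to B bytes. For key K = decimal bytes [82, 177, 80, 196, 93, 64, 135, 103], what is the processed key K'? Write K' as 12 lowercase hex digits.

|K| = 8 > B = 6, so first hash the key.
H(K): even-index sum = 390 mod 256 = 134; odd-index sum = 540 mod 256 = 28 → 86 1c.
Zero-pad H(K) = 86 1c to 6 bytes: K' = 86 1c 00 00 00 00.

861c00000000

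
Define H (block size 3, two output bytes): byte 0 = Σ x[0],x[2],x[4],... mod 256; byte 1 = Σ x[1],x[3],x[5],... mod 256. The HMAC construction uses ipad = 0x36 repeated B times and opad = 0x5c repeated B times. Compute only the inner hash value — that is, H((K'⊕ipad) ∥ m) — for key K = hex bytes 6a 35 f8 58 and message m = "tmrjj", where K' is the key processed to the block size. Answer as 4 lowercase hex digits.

Key hex bytes 6a 35 f8 58 is 4 bytes > B = 3, so hash it first: H(key) = 62 8d, then zero-pad to 3 bytes: K' = 62 8d 00.
K' ⊕ ipad = 54 bb 36.
Inner input = 54 bb 36 ∥ 74 6d 72 6a 6a.
Inner hash: even-index sum = 353 mod 256 = 97; odd-index sum = 523 mod 256 = 11 → 61 0b.

610b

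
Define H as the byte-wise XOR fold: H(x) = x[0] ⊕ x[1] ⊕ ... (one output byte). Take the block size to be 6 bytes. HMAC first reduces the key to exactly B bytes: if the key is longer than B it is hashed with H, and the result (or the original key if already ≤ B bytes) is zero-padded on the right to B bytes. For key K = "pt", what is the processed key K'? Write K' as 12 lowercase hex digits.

Key "pt" = 70 74 is 2 bytes ≤ B = 6; zero-pad to 6 bytes: K' = 70 74 00 00 00 00.

707400000000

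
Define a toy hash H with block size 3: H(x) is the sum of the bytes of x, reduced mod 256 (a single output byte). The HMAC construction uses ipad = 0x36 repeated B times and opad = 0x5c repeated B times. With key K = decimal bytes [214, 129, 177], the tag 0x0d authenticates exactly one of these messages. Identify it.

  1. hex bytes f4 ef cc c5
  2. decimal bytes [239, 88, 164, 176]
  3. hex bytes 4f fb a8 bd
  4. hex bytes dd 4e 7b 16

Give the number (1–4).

2

Key decimal bytes [214, 129, 177] = d6 81 b1 is exactly B = 3 bytes: K' = d6 81 b1.
K' ⊕ ipad = e0 b7 87; K' ⊕ opad = 8a dd ed.
m1: inner = H(e0 b7 87 f4 ef cc c5) = 92; tag = H(8a dd ed 92) = e6
m2: inner = H(e0 b7 87 ef 58 a4 b0) = b9; tag = H(8a dd ed b9) = 0d ← matches
m3: inner = H(e0 b7 87 4f fb a8 bd) = cd; tag = H(8a dd ed cd) = 21
m4: inner = H(e0 b7 87 dd 4e 7b 16) = da; tag = H(8a dd ed da) = 2e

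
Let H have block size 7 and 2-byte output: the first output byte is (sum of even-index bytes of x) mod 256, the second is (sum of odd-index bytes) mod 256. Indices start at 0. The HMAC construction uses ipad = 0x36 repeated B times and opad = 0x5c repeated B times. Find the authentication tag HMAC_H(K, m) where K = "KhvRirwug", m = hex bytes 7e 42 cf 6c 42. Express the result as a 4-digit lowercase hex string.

Key "KhvRirwug" = 4b 68 76 52 69 72 77 75 67 is 9 bytes > B = 7, so hash it first: H(key) = 08 a1, then zero-pad to 7 bytes: K' = 08 a1 00 00 00 00 00.
K' ⊕ ipad = 3e 97 36 36 36 36 36.  K' ⊕ opad = 54 fd 5c 5c 5c 5c 5c.
Inner input = (K'⊕ipad) ∥ m = 3e 97 36 36 36 36 36 ∥ 7e 42 cf 6c 42.
Inner hash: even-index sum = 398 mod 256 = 142; odd-index sum = 658 mod 256 = 146 → 8e 92.
Outer input = (K'⊕opad) ∥ inner = 54 fd 5c 5c 5c 5c 5c ∥ 8e 92.
Outer hash (tag): even-index sum = 506 mod 256 = 250; odd-index sum = 579 mod 256 = 67 → fa 43.

fa43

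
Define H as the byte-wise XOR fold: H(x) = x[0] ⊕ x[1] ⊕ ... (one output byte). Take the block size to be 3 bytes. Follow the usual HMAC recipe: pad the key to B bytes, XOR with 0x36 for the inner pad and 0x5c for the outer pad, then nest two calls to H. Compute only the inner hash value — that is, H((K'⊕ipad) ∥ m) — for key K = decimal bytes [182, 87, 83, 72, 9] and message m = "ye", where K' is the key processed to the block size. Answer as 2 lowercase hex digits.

Key decimal bytes [182, 87, 83, 72, 9] = b6 57 53 48 09 is 5 bytes > B = 3, so hash it first: H(key) = f3, then zero-pad to 3 bytes: K' = f3 00 00.
K' ⊕ ipad = c5 36 36.
Inner input = c5 36 36 ∥ 79 65.
Inner hash: XOR c5⊕36⊕36⊕79⊕65 = d9.

d9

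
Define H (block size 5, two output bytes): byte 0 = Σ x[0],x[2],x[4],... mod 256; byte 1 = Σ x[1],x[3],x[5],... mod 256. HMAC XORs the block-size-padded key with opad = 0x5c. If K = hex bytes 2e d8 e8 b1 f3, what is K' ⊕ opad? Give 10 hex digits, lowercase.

7284b4edaf

Key hex bytes 2e d8 e8 b1 f3 is exactly B = 5 bytes: K' = 2e d8 e8 b1 f3.
XOR each byte with 0x5c: 2e⊕5c=72, d8⊕5c=84, e8⊕5c=b4, b1⊕5c=ed, f3⊕5c=af.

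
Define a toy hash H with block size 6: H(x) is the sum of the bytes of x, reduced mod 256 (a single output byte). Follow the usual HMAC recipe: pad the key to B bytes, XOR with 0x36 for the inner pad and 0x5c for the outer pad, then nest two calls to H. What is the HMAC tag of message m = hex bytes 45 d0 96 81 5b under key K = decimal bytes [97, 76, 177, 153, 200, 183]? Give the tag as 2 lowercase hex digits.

Key decimal bytes [97, 76, 177, 153, 200, 183] = 61 4c b1 99 c8 b7 is exactly B = 6 bytes: K' = 61 4c b1 99 c8 b7.
K' ⊕ ipad = 57 7a 87 af fe 81.  K' ⊕ opad = 3d 10 ed c5 94 eb.
Inner input = (K'⊕ipad) ∥ m = 57 7a 87 af fe 81 ∥ 45 d0 96 81 5b.
Inner hash: sum = 87+122+135+175+254+129+69+208+150+129+91 = 1549; mod 256 = 13 → 0d.
Outer input = (K'⊕opad) ∥ inner = 3d 10 ed c5 94 eb ∥ 0d.
Outer hash (tag): sum = 61+16+237+197+148+235+13 = 907; mod 256 = 139 → 8b.

8b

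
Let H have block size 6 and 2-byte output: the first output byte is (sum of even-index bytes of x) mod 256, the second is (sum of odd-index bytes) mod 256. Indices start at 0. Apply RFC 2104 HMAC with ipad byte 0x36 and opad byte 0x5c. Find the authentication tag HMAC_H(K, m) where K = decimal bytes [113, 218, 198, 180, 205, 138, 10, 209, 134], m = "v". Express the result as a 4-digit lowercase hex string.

04b8

Key decimal bytes [113, 218, 198, 180, 205, 138, 10, 209, 134] = 71 da c6 b4 cd 8a 0a d1 86 is 9 bytes > B = 6, so hash it first: H(key) = 94 e9, then zero-pad to 6 bytes: K' = 94 e9 00 00 00 00.
K' ⊕ ipad = a2 df 36 36 36 36.  K' ⊕ opad = c8 b5 5c 5c 5c 5c.
Inner input = (K'⊕ipad) ∥ m = a2 df 36 36 36 36 ∥ 76.
Inner hash: even-index sum = 388 mod 256 = 132; odd-index sum = 331 mod 256 = 75 → 84 4b.
Outer input = (K'⊕opad) ∥ inner = c8 b5 5c 5c 5c 5c ∥ 84 4b.
Outer hash (tag): even-index sum = 516 mod 256 = 4; odd-index sum = 440 mod 256 = 184 → 04 b8.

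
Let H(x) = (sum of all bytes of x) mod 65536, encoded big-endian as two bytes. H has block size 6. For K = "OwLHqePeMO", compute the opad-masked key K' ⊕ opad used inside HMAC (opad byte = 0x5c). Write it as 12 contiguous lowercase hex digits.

5fdd5c5c5c5c

Key "OwLHqePeMO" = 4f 77 4c 48 71 65 50 65 4d 4f is 10 bytes > B = 6, so hash it first: H(key) = 03 81, then zero-pad to 6 bytes: K' = 03 81 00 00 00 00.
XOR each byte with 0x5c: 03⊕5c=5f, 81⊕5c=dd, 00⊕5c=5c, 00⊕5c=5c, 00⊕5c=5c, 00⊕5c=5c.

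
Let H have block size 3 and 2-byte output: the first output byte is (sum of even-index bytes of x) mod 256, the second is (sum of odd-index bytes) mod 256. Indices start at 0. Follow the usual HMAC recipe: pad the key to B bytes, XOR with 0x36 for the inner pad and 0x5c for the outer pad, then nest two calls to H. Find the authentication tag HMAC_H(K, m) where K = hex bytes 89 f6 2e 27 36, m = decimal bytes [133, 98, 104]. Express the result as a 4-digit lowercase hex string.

Key hex bytes 89 f6 2e 27 36 is 5 bytes > B = 3, so hash it first: H(key) = ed 1d, then zero-pad to 3 bytes: K' = ed 1d 00.
K' ⊕ ipad = db 2b 36.  K' ⊕ opad = b1 41 5c.
Inner input = (K'⊕ipad) ∥ m = db 2b 36 ∥ 85 62 68.
Inner hash: even-index sum = 371 mod 256 = 115; odd-index sum = 280 mod 256 = 24 → 73 18.
Outer input = (K'⊕opad) ∥ inner = b1 41 5c ∥ 73 18.
Outer hash (tag): even-index sum = 293 mod 256 = 37; odd-index sum = 180 mod 256 = 180 → 25 b4.

25b4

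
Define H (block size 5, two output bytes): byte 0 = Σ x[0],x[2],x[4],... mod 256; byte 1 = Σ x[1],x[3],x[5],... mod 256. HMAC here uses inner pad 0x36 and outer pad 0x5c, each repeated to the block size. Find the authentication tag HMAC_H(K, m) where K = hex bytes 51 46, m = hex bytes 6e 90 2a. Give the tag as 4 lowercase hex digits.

Key hex bytes 51 46 is 2 bytes ≤ B = 5; zero-pad to 5 bytes: K' = 51 46 00 00 00.
K' ⊕ ipad = 67 70 36 36 36.  K' ⊕ opad = 0d 1a 5c 5c 5c.
Inner input = (K'⊕ipad) ∥ m = 67 70 36 36 36 ∥ 6e 90 2a.
Inner hash: even-index sum = 355 mod 256 = 99; odd-index sum = 318 mod 256 = 62 → 63 3e.
Outer input = (K'⊕opad) ∥ inner = 0d 1a 5c 5c 5c ∥ 63 3e.
Outer hash (tag): even-index sum = 259 mod 256 = 3; odd-index sum = 217 mod 256 = 217 → 03 d9.

03d9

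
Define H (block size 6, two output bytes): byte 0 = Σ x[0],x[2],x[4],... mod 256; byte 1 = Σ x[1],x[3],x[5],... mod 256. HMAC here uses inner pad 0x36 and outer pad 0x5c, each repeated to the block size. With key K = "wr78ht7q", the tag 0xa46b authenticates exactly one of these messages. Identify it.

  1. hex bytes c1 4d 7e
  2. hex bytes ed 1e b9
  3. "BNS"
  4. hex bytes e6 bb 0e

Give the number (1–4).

4

Key "wr78ht7q" = 77 72 37 38 68 74 37 71 is 8 bytes > B = 6, so hash it first: H(key) = 4d 8f, then zero-pad to 6 bytes: K' = 4d 8f 00 00 00 00.
K' ⊕ ipad = 7b b9 36 36 36 36; K' ⊕ opad = 11 d3 5c 5c 5c 5c.
m1: inner = H(7b b9 36 36 36 36 c1 4d 7e) = 26 72; tag = H(11 d3 5c 5c 5c 5c 26 72) = effd
m2: inner = H(7b b9 36 36 36 36 ed 1e b9) = 8d 43; tag = H(11 d3 5c 5c 5c 5c 8d 43) = 56ce
m3: inner = H(7b b9 36 36 36 36 42 4e 53) = 7c 73; tag = H(11 d3 5c 5c 5c 5c 7c 73) = 45fe
m4: inner = H(7b b9 36 36 36 36 e6 bb 0e) = db e0; tag = H(11 d3 5c 5c 5c 5c db e0) = a46b ← matches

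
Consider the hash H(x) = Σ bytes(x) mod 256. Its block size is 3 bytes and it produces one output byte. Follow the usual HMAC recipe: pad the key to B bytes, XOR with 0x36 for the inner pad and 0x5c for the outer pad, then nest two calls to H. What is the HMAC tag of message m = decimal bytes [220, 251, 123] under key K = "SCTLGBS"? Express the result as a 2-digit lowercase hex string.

e8

Key "SCTLGBS" = 53 43 54 4c 47 42 53 is 7 bytes > B = 3, so hash it first: H(key) = 12, then zero-pad to 3 bytes: K' = 12 00 00.
K' ⊕ ipad = 24 36 36.  K' ⊕ opad = 4e 5c 5c.
Inner input = (K'⊕ipad) ∥ m = 24 36 36 ∥ dc fb 7b.
Inner hash: sum = 36+54+54+220+251+123 = 738; mod 256 = 226 → e2.
Outer input = (K'⊕opad) ∥ inner = 4e 5c 5c ∥ e2.
Outer hash (tag): sum = 78+92+92+226 = 488; mod 256 = 232 → e8.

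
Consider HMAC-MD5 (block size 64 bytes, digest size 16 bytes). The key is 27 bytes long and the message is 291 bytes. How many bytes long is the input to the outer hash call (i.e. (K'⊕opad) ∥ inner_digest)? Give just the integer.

Key is 27 ≤ 64 bytes, zero-padded: |K'| = 64.
Outer input = (K'⊕opad) ∥ H(inner) → 64 + 16 = 80 bytes.

80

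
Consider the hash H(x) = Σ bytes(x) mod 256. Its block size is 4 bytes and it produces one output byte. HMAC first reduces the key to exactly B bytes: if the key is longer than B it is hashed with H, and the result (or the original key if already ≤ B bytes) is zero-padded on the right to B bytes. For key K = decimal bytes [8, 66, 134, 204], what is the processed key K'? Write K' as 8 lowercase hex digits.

084286cc

Key decimal bytes [8, 66, 134, 204] = 08 42 86 cc is exactly B = 4 bytes: K' = 08 42 86 cc.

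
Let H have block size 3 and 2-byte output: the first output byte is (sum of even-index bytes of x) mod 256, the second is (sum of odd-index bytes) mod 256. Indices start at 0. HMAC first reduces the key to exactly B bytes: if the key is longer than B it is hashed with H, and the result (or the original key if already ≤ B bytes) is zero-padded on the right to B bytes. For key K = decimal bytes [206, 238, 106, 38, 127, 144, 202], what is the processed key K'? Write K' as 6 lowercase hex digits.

|K| = 7 > B = 3, so first hash the key.
H(K): even-index sum = 641 mod 256 = 129; odd-index sum = 420 mod 256 = 164 → 81 a4.
Zero-pad H(K) = 81 a4 to 3 bytes: K' = 81 a4 00.

81a400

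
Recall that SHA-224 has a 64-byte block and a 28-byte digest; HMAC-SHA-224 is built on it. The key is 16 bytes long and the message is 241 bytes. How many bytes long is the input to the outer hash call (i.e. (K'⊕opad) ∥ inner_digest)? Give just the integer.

92

Key is 16 ≤ 64 bytes, zero-padded: |K'| = 64.
Outer input = (K'⊕opad) ∥ H(inner) → 64 + 28 = 92 bytes.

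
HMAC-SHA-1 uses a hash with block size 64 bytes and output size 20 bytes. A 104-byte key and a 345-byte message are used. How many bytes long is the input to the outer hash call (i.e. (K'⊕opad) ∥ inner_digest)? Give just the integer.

Key is 104 > 64 bytes, so it is hashed to 20 bytes then zero-padded to 64: |K'| = 64.
Outer input = (K'⊕opad) ∥ H(inner) → 64 + 20 = 84 bytes.

84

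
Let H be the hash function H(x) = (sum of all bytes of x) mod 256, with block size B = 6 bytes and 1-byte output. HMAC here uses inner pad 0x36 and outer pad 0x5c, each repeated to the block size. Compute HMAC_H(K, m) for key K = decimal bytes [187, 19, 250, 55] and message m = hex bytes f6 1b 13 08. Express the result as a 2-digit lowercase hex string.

Key decimal bytes [187, 19, 250, 55] = bb 13 fa 37 is 4 bytes ≤ B = 6; zero-pad to 6 bytes: K' = bb 13 fa 37 00 00.
K' ⊕ ipad = 8d 25 cc 01 36 36.  K' ⊕ opad = e7 4f a6 6b 5c 5c.
Inner input = (K'⊕ipad) ∥ m = 8d 25 cc 01 36 36 ∥ f6 1b 13 08.
Inner hash: sum = 141+37+204+1+54+54+246+27+19+8 = 791; mod 256 = 23 → 17.
Outer input = (K'⊕opad) ∥ inner = e7 4f a6 6b 5c 5c ∥ 17.
Outer hash (tag): sum = 231+79+166+107+92+92+23 = 790; mod 256 = 22 → 16.

16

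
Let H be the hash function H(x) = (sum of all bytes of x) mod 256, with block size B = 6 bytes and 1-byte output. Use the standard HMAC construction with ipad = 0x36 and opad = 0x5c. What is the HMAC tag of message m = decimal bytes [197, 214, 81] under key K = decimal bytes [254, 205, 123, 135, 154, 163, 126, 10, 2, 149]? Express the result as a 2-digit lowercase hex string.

5a

Key decimal bytes [254, 205, 123, 135, 154, 163, 126, 10, 2, 149] = fe cd 7b 87 9a a3 7e 0a 02 95 is 10 bytes > B = 6, so hash it first: H(key) = 29, then zero-pad to 6 bytes: K' = 29 00 00 00 00 00.
K' ⊕ ipad = 1f 36 36 36 36 36.  K' ⊕ opad = 75 5c 5c 5c 5c 5c.
Inner input = (K'⊕ipad) ∥ m = 1f 36 36 36 36 36 ∥ c5 d6 51.
Inner hash: sum = 31+54+54+54+54+54+197+214+81 = 793; mod 256 = 25 → 19.
Outer input = (K'⊕opad) ∥ inner = 75 5c 5c 5c 5c 5c ∥ 19.
Outer hash (tag): sum = 117+92+92+92+92+92+25 = 602; mod 256 = 90 → 5a.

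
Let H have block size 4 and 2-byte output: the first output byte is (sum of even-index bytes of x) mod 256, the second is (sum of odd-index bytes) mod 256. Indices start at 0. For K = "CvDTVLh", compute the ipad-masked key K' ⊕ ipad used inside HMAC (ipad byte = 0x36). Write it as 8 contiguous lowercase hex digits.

73203636

Key "CvDTVLh" = 43 76 44 54 56 4c 68 is 7 bytes > B = 4, so hash it first: H(key) = 45 16, then zero-pad to 4 bytes: K' = 45 16 00 00.
XOR each byte with 0x36: 45⊕36=73, 16⊕36=20, 00⊕36=36, 00⊕36=36.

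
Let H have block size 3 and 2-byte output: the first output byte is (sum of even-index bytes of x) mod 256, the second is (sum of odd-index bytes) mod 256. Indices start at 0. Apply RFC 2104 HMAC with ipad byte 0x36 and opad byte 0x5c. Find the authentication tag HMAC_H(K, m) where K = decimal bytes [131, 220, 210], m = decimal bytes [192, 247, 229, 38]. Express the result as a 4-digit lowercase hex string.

Key decimal bytes [131, 220, 210] = 83 dc d2 is exactly B = 3 bytes: K' = 83 dc d2.
K' ⊕ ipad = b5 ea e4.  K' ⊕ opad = df 80 8e.
Inner input = (K'⊕ipad) ∥ m = b5 ea e4 ∥ c0 f7 e5 26.
Inner hash: even-index sum = 694 mod 256 = 182; odd-index sum = 655 mod 256 = 143 → b6 8f.
Outer input = (K'⊕opad) ∥ inner = df 80 8e ∥ b6 8f.
Outer hash (tag): even-index sum = 508 mod 256 = 252; odd-index sum = 310 mod 256 = 54 → fc 36.

fc36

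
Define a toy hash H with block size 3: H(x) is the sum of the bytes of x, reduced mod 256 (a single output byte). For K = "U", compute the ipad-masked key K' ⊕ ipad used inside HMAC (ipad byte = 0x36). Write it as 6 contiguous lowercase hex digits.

633636

Key "U" = 55 is 1 byte ≤ B = 3; zero-pad to 3 bytes: K' = 55 00 00.
XOR each byte with 0x36: 55⊕36=63, 00⊕36=36, 00⊕36=36.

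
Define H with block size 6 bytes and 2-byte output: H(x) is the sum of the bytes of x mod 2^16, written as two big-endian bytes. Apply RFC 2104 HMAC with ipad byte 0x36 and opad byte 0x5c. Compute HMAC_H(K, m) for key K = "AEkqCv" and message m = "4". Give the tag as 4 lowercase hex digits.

015c

Key "AEkqCv" = 41 45 6b 71 43 76 is exactly B = 6 bytes: K' = 41 45 6b 71 43 76.
K' ⊕ ipad = 77 73 5d 47 75 40.  K' ⊕ opad = 1d 19 37 2d 1f 2a.
Inner input = (K'⊕ipad) ∥ m = 77 73 5d 47 75 40 ∥ 34.
Inner hash: sum = 119+115+93+71+117+64+52 = 631 → 02 77.
Outer input = (K'⊕opad) ∥ inner = 1d 19 37 2d 1f 2a ∥ 02 77.
Outer hash (tag): sum = 29+25+55+45+31+42+2+119 = 348 → 01 5c.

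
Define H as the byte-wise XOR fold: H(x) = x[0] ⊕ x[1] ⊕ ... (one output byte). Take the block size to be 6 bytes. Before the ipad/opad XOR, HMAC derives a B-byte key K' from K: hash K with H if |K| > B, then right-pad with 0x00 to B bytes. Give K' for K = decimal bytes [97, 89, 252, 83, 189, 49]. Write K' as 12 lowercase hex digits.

6159fc53bd31

Key decimal bytes [97, 89, 252, 83, 189, 49] = 61 59 fc 53 bd 31 is exactly B = 6 bytes: K' = 61 59 fc 53 bd 31.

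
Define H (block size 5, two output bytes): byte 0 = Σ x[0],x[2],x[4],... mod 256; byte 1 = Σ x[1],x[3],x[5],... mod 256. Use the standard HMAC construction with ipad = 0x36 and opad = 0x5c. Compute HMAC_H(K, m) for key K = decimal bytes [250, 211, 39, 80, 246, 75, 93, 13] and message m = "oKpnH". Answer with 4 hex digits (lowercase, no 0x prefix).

8aea

Key decimal bytes [250, 211, 39, 80, 246, 75, 93, 13] = fa d3 27 50 f6 4b 5d 0d is 8 bytes > B = 5, so hash it first: H(key) = 74 7b, then zero-pad to 5 bytes: K' = 74 7b 00 00 00.
K' ⊕ ipad = 42 4d 36 36 36.  K' ⊕ opad = 28 27 5c 5c 5c.
Inner input = (K'⊕ipad) ∥ m = 42 4d 36 36 36 ∥ 6f 4b 70 6e 48.
Inner hash: even-index sum = 359 mod 256 = 103; odd-index sum = 426 mod 256 = 170 → 67 aa.
Outer input = (K'⊕opad) ∥ inner = 28 27 5c 5c 5c ∥ 67 aa.
Outer hash (tag): even-index sum = 394 mod 256 = 138; odd-index sum = 234 mod 256 = 234 → 8a ea.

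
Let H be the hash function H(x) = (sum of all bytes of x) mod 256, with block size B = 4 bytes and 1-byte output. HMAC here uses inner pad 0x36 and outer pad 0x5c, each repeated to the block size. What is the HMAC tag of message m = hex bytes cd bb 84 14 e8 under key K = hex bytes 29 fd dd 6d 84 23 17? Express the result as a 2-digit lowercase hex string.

48

Key hex bytes 29 fd dd 6d 84 23 17 is 7 bytes > B = 4, so hash it first: H(key) = 2e, then zero-pad to 4 bytes: K' = 2e 00 00 00.
K' ⊕ ipad = 18 36 36 36.  K' ⊕ opad = 72 5c 5c 5c.
Inner input = (K'⊕ipad) ∥ m = 18 36 36 36 ∥ cd bb 84 14 e8.
Inner hash: sum = 24+54+54+54+205+187+132+20+232 = 962; mod 256 = 194 → c2.
Outer input = (K'⊕opad) ∥ inner = 72 5c 5c 5c ∥ c2.
Outer hash (tag): sum = 114+92+92+92+194 = 584; mod 256 = 72 → 48.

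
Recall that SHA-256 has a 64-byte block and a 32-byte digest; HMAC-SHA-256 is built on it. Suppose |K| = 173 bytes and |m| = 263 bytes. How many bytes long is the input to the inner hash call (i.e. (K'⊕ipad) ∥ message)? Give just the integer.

Key is 173 > 64 bytes, so it is hashed to 32 bytes then zero-padded to 64: |K'| = 64.
Inner input = (K'⊕ipad) ∥ m → 64 + 263 = 327 bytes.

327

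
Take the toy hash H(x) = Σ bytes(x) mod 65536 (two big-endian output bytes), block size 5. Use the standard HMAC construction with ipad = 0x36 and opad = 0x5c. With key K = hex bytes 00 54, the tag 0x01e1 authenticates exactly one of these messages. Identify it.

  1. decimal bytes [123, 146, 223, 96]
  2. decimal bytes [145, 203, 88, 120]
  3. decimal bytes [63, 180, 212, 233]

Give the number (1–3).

Key hex bytes 00 54 is 2 bytes ≤ B = 5; zero-pad to 5 bytes: K' = 00 54 00 00 00.
K' ⊕ ipad = 36 62 36 36 36; K' ⊕ opad = 5c 08 5c 5c 5c.
m1: inner = H(36 62 36 36 36 7b 92 df 60) = 03 86; tag = H(5c 08 5c 5c 5c 03 86) = 0201
m2: inner = H(36 62 36 36 36 91 cb 58 78) = 03 66; tag = H(5c 08 5c 5c 5c 03 66) = 01e1 ← matches
m3: inner = H(36 62 36 36 36 3f b4 d4 e9) = 03 ea; tag = H(5c 08 5c 5c 5c 03 ea) = 0265

2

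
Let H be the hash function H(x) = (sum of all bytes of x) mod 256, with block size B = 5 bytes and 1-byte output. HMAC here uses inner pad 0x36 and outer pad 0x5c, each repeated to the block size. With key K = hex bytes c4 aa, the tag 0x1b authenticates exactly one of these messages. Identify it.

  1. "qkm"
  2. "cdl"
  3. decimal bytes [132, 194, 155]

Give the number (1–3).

Key hex bytes c4 aa is 2 bytes ≤ B = 5; zero-pad to 5 bytes: K' = c4 aa 00 00 00.
K' ⊕ ipad = f2 9c 36 36 36; K' ⊕ opad = 98 f6 5c 5c 5c.
m1: inner = H(f2 9c 36 36 36 71 6b 6d) = 79; tag = H(98 f6 5c 5c 5c 79) = 1b ← matches
m2: inner = H(f2 9c 36 36 36 63 64 6c) = 63; tag = H(98 f6 5c 5c 5c 63) = 05
m3: inner = H(f2 9c 36 36 36 84 c2 9b) = 11; tag = H(98 f6 5c 5c 5c 11) = b3

1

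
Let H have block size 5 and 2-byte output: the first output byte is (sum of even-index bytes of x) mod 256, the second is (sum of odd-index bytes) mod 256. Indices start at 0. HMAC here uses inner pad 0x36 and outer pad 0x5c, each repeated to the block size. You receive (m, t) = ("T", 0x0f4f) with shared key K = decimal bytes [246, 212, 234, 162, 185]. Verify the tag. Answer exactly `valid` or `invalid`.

invalid

Key decimal bytes [246, 212, 234, 162, 185] = f6 d4 ea a2 b9 is exactly B = 5 bytes: K' = f6 d4 ea a2 b9.
K' ⊕ ipad = c0 e2 dc 94 8f; K' ⊕ opad = aa 88 b6 fe e5.
Inner hash: even-index sum = 555 mod 256 = 43; odd-index sum = 458 mod 256 = 202 → 2b ca.
Outer hash (recomputed tag): even-index sum = 783 mod 256 = 15; odd-index sum = 433 mod 256 = 177 → 0f b1.
Recomputed tag = 0fb1; claimed = 0f4f → mismatch.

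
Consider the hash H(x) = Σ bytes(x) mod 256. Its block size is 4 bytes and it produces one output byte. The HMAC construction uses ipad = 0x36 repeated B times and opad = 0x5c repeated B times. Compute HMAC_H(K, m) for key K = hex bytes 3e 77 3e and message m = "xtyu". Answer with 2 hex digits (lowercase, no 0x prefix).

Key hex bytes 3e 77 3e is 3 bytes ≤ B = 4; zero-pad to 4 bytes: K' = 3e 77 3e 00.
K' ⊕ ipad = 08 41 08 36.  K' ⊕ opad = 62 2b 62 5c.
Inner input = (K'⊕ipad) ∥ m = 08 41 08 36 ∥ 78 74 79 75.
Inner hash: sum = 8+65+8+54+120+116+121+117 = 609; mod 256 = 97 → 61.
Outer input = (K'⊕opad) ∥ inner = 62 2b 62 5c ∥ 61.
Outer hash (tag): sum = 98+43+98+92+97 = 428; mod 256 = 172 → ac.

ac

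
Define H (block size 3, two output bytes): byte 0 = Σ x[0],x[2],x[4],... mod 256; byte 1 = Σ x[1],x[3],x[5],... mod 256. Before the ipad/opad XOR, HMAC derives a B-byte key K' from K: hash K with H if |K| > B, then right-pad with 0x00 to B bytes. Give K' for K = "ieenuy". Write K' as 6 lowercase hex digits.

|K| = 6 > B = 3, so first hash the key.
H(K): even-index sum = 323 mod 256 = 67; odd-index sum = 332 mod 256 = 76 → 43 4c.
Zero-pad H(K) = 43 4c to 3 bytes: K' = 43 4c 00.

434c00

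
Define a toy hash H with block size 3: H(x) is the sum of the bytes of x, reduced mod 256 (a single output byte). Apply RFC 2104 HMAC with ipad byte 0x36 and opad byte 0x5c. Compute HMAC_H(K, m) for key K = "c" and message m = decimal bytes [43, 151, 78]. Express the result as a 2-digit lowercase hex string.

c8

Key "c" = 63 is 1 byte ≤ B = 3; zero-pad to 3 bytes: K' = 63 00 00.
K' ⊕ ipad = 55 36 36.  K' ⊕ opad = 3f 5c 5c.
Inner input = (K'⊕ipad) ∥ m = 55 36 36 ∥ 2b 97 4e.
Inner hash: sum = 85+54+54+43+151+78 = 465; mod 256 = 209 → d1.
Outer input = (K'⊕opad) ∥ inner = 3f 5c 5c ∥ d1.
Outer hash (tag): sum = 63+92+92+209 = 456; mod 256 = 200 → c8.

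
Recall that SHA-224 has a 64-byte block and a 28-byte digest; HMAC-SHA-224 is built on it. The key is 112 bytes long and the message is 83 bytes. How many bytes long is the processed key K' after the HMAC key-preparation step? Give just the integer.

64

Key is 112 > 64 bytes, so it is hashed to 28 bytes then zero-padded to 64: |K'| = 64.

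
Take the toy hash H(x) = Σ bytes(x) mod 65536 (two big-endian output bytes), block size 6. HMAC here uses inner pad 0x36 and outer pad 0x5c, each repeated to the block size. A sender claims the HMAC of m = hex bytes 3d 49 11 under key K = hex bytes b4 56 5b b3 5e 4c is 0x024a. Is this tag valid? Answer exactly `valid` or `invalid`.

Key hex bytes b4 56 5b b3 5e 4c is exactly B = 6 bytes: K' = b4 56 5b b3 5e 4c.
K' ⊕ ipad = 82 60 6d 85 68 7a; K' ⊕ opad = e8 0a 07 ef 02 10.
Inner hash: sum = 130+96+109+133+104+122+61+73+17 = 845 → 03 4d.
Outer hash (recomputed tag): sum = 232+10+7+239+2+16+3+77 = 586 → 02 4a.
Recomputed tag = 024a; claimed = 024a → match.

valid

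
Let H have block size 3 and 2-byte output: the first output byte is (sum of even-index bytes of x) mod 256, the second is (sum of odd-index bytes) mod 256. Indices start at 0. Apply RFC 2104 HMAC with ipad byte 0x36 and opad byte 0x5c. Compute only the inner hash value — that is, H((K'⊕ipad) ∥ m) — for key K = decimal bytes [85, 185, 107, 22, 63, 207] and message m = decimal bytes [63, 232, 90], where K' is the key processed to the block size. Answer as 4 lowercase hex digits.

Key decimal bytes [85, 185, 107, 22, 63, 207] = 55 b9 6b 16 3f cf is 6 bytes > B = 3, so hash it first: H(key) = ff 9e, then zero-pad to 3 bytes: K' = ff 9e 00.
K' ⊕ ipad = c9 a8 36.
Inner input = c9 a8 36 ∥ 3f e8 5a.
Inner hash: even-index sum = 487 mod 256 = 231; odd-index sum = 321 mod 256 = 65 → e7 41.

e741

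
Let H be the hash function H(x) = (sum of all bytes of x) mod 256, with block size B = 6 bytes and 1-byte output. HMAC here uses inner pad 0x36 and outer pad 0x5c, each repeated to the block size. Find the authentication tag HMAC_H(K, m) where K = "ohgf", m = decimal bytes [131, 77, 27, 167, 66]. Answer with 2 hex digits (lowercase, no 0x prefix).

2c

Key "ohgf" = 6f 68 67 66 is 4 bytes ≤ B = 6; zero-pad to 6 bytes: K' = 6f 68 67 66 00 00.
K' ⊕ ipad = 59 5e 51 50 36 36.  K' ⊕ opad = 33 34 3b 3a 5c 5c.
Inner input = (K'⊕ipad) ∥ m = 59 5e 51 50 36 36 ∥ 83 4d 1b a7 42.
Inner hash: sum = 89+94+81+80+54+54+131+77+27+167+66 = 920; mod 256 = 152 → 98.
Outer input = (K'⊕opad) ∥ inner = 33 34 3b 3a 5c 5c ∥ 98.
Outer hash (tag): sum = 51+52+59+58+92+92+152 = 556; mod 256 = 44 → 2c.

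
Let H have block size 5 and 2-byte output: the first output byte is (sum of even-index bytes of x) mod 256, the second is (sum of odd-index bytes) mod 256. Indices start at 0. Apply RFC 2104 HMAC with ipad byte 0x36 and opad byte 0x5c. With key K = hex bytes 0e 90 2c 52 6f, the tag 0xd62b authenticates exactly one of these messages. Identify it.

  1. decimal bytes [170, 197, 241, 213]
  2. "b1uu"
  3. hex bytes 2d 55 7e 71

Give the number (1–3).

2

Key hex bytes 0e 90 2c 52 6f is exactly B = 5 bytes: K' = 0e 90 2c 52 6f.
K' ⊕ ipad = 38 a6 1a 64 59; K' ⊕ opad = 52 cc 70 0e 33.
m1: inner = H(38 a6 1a 64 59 aa c5 f1 d5) = 45 a5; tag = H(52 cc 70 0e 33 45 a5) = 9a1f
m2: inner = H(38 a6 1a 64 59 62 31 75 75) = 51 e1; tag = H(52 cc 70 0e 33 51 e1) = d62b ← matches
m3: inner = H(38 a6 1a 64 59 2d 55 7e 71) = 71 b5; tag = H(52 cc 70 0e 33 71 b5) = aa4b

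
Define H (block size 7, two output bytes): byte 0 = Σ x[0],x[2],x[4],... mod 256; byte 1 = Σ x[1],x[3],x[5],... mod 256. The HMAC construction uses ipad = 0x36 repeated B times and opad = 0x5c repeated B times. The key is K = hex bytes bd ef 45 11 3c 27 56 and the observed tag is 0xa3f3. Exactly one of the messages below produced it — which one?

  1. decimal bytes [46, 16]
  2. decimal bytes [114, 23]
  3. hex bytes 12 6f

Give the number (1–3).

Key hex bytes bd ef 45 11 3c 27 56 is exactly B = 7 bytes: K' = bd ef 45 11 3c 27 56.
K' ⊕ ipad = 8b d9 73 27 0a 11 60; K' ⊕ opad = e1 b3 19 4d 60 7b 0a.
m1: inner = H(8b d9 73 27 0a 11 60 2e 10) = 78 3f; tag = H(e1 b3 19 4d 60 7b 0a 78 3f) = a3f3 ← matches
m2: inner = H(8b d9 73 27 0a 11 60 72 17) = 7f 83; tag = H(e1 b3 19 4d 60 7b 0a 7f 83) = e7fa
m3: inner = H(8b d9 73 27 0a 11 60 12 6f) = d7 23; tag = H(e1 b3 19 4d 60 7b 0a d7 23) = 8752

1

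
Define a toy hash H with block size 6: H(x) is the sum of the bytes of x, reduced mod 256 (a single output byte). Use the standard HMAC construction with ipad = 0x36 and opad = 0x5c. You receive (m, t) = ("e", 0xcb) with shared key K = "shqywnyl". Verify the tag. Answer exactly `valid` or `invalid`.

Key "shqywnyl" = 73 68 71 79 77 6e 79 6c is 8 bytes > B = 6, so hash it first: H(key) = 8f, then zero-pad to 6 bytes: K' = 8f 00 00 00 00 00.
K' ⊕ ipad = b9 36 36 36 36 36; K' ⊕ opad = d3 5c 5c 5c 5c 5c.
Inner hash: sum = 185+54+54+54+54+54+101 = 556; mod 256 = 44 → 2c.
Outer hash (recomputed tag): sum = 211+92+92+92+92+92+44 = 715; mod 256 = 203 → cb.
Recomputed tag = cb; claimed = cb → match.

valid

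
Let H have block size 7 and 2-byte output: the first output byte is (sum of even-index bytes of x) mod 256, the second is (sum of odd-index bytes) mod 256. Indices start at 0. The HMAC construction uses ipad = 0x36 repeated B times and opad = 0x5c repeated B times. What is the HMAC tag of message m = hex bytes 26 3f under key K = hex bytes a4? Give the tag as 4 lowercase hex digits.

d487

Key hex bytes a4 is 1 byte ≤ B = 7; zero-pad to 7 bytes: K' = a4 00 00 00 00 00 00.
K' ⊕ ipad = 92 36 36 36 36 36 36.  K' ⊕ opad = f8 5c 5c 5c 5c 5c 5c.
Inner input = (K'⊕ipad) ∥ m = 92 36 36 36 36 36 36 ∥ 26 3f.
Inner hash: even-index sum = 371 mod 256 = 115; odd-index sum = 200 mod 256 = 200 → 73 c8.
Outer input = (K'⊕opad) ∥ inner = f8 5c 5c 5c 5c 5c 5c ∥ 73 c8.
Outer hash (tag): even-index sum = 724 mod 256 = 212; odd-index sum = 391 mod 256 = 135 → d4 87.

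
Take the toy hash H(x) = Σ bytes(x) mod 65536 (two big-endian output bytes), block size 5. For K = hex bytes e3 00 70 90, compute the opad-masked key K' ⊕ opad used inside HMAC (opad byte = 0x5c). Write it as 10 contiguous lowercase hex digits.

Key hex bytes e3 00 70 90 is 4 bytes ≤ B = 5; zero-pad to 5 bytes: K' = e3 00 70 90 00.
XOR each byte with 0x5c: e3⊕5c=bf, 00⊕5c=5c, 70⊕5c=2c, 90⊕5c=cc, 00⊕5c=5c.

bf5c2ccc5c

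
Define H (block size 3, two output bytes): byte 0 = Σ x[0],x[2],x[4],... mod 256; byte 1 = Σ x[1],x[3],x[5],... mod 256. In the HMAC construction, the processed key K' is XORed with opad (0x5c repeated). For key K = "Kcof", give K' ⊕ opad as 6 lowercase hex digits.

Key "Kcof" = 4b 63 6f 66 is 4 bytes > B = 3, so hash it first: H(key) = ba c9, then zero-pad to 3 bytes: K' = ba c9 00.
XOR each byte with 0x5c: ba⊕5c=e6, c9⊕5c=95, 00⊕5c=5c.

e6955c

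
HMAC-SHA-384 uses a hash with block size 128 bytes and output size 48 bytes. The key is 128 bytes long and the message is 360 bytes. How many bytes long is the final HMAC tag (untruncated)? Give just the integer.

48

The tag is one SHA-384 digest: 48 bytes.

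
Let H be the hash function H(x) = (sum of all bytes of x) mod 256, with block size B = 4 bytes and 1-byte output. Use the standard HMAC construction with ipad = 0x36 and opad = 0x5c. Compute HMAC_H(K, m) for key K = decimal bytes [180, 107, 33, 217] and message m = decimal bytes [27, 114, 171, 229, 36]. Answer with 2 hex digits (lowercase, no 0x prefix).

Key decimal bytes [180, 107, 33, 217] = b4 6b 21 d9 is exactly B = 4 bytes: K' = b4 6b 21 d9.
K' ⊕ ipad = 82 5d 17 ef.  K' ⊕ opad = e8 37 7d 85.
Inner input = (K'⊕ipad) ∥ m = 82 5d 17 ef ∥ 1b 72 ab e5 24.
Inner hash: sum = 130+93+23+239+27+114+171+229+36 = 1062; mod 256 = 38 → 26.
Outer input = (K'⊕opad) ∥ inner = e8 37 7d 85 ∥ 26.
Outer hash (tag): sum = 232+55+125+133+38 = 583; mod 256 = 71 → 47.

47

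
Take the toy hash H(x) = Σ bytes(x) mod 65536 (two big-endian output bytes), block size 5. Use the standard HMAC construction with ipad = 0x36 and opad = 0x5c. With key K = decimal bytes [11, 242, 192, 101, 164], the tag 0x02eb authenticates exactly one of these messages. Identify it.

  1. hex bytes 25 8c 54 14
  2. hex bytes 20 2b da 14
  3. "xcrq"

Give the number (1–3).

2

Key decimal bytes [11, 242, 192, 101, 164] = 0b f2 c0 65 a4 is exactly B = 5 bytes: K' = 0b f2 c0 65 a4.
K' ⊕ ipad = 3d c4 f6 53 92; K' ⊕ opad = 57 ae 9c 39 f8.
m1: inner = H(3d c4 f6 53 92 25 8c 54 14) = 03 f5; tag = H(57 ae 9c 39 f8 03 f5) = 03ca
m2: inner = H(3d c4 f6 53 92 20 2b da 14) = 04 15; tag = H(57 ae 9c 39 f8 04 15) = 02eb ← matches
m3: inner = H(3d c4 f6 53 92 78 63 72 71) = 04 9a; tag = H(57 ae 9c 39 f8 04 9a) = 0370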